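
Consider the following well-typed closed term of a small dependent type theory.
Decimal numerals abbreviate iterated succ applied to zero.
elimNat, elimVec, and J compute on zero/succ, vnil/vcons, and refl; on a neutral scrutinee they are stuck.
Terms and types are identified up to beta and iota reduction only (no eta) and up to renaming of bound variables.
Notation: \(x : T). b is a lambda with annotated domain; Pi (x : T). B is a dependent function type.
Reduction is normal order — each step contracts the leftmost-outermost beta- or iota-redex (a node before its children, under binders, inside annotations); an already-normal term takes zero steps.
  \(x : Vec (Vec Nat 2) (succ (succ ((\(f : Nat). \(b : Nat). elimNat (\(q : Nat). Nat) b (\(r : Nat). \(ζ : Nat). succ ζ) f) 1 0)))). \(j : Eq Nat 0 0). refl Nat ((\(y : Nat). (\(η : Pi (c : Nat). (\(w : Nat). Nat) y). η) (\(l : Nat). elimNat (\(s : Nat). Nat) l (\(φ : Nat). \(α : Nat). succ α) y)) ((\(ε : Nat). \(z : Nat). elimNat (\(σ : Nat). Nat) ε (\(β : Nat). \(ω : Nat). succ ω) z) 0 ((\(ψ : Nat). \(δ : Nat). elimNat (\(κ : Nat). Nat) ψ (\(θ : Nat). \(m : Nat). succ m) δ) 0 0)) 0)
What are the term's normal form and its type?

reduced normal form:
  \(x : Vec (Vec Nat 2) 3). \(f : Eq Nat 0 0). refl Nat 0
type:
  Pi (x : Vec (Vec Nat 2) 3). Pi (f : Eq Nat 0 0). Eq Nat 0 0
observation: the leftmost-outermost redex is a beta-redex, and normalization takes 16 steps.


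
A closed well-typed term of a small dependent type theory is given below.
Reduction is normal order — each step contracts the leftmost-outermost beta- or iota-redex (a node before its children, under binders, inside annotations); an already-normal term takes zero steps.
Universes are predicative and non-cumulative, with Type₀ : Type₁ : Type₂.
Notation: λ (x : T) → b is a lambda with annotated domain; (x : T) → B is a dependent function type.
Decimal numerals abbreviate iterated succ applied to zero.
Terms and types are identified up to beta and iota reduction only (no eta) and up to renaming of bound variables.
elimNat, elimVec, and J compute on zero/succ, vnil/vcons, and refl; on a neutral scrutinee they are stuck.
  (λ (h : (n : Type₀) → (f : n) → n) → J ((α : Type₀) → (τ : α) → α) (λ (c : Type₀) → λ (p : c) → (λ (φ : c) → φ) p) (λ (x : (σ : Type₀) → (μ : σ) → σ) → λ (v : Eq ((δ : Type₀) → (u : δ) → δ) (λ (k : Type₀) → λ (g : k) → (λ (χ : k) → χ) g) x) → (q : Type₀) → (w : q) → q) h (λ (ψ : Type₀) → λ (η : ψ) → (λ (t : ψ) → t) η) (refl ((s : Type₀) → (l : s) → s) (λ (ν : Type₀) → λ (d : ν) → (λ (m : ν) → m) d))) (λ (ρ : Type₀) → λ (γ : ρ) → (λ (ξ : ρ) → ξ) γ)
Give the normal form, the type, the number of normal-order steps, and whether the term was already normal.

reduced normal form:
  λ (h : Type₀) → λ (n : h) → n
the term's type:
  (h : Type₀) → (n : h) → h
reduction steps (normal order): 3
started in normal form: no
first contracted redex: a beta-redex


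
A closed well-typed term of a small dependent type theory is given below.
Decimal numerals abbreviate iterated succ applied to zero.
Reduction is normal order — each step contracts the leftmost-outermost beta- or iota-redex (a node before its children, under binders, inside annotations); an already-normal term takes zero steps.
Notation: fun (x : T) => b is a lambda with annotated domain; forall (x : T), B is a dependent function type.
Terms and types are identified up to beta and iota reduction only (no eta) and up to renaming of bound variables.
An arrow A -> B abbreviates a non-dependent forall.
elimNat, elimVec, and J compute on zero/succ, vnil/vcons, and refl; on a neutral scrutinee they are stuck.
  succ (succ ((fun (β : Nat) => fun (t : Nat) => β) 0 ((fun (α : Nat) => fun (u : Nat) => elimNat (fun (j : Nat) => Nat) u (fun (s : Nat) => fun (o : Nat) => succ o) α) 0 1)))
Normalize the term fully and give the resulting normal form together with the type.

reduced normal form:
  2
type:
  Nat
observation: contracting a beta-redex first, the term normalizes in 2 steps.


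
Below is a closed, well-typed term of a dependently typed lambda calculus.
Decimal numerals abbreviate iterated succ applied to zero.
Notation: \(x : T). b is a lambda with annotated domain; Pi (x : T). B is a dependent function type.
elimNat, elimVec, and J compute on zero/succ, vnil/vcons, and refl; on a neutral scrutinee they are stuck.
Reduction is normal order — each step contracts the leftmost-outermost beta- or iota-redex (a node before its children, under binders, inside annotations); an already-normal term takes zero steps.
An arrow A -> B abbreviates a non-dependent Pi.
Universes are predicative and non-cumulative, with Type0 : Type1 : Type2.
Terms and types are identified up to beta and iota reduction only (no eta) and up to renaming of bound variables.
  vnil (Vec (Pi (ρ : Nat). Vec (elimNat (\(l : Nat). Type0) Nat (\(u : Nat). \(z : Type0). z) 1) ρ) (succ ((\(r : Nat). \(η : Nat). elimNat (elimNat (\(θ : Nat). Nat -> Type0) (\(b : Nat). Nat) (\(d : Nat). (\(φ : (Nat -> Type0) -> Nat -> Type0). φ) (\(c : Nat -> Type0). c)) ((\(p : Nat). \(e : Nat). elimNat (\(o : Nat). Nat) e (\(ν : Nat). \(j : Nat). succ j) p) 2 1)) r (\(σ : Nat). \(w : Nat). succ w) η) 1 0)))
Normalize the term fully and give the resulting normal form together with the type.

resulting normal form:
  vnil (Vec (Pi (ρ : Nat). Vec Nat ρ) 2)
inferred type:
  Vec (Vec (Pi (ρ : Nat). Vec Nat ρ) 2) 0
observation: 7 normal-order steps normalize the term, beginning with an elimNat iota-redex.


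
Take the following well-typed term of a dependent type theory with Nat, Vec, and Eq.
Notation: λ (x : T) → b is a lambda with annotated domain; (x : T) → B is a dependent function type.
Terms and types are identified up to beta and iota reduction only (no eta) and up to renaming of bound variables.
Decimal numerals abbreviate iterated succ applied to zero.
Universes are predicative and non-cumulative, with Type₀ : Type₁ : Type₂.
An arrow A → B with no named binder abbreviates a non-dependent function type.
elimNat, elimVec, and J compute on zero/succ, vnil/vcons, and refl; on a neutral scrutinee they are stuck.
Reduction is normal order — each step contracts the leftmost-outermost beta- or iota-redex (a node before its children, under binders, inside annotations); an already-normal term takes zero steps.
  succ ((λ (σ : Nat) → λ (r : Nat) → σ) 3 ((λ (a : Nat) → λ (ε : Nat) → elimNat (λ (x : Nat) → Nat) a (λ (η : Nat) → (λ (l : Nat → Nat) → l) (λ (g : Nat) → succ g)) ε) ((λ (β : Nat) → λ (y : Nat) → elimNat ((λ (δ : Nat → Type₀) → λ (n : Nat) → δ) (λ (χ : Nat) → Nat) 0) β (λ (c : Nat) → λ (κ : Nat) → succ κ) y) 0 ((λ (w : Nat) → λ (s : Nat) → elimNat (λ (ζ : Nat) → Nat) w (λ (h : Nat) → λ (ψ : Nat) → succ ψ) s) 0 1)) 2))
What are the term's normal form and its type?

resulting normal form:
  4
the term's type:
  Nat
observation: contracting a beta-redex first, the term normalizes in 2 steps.


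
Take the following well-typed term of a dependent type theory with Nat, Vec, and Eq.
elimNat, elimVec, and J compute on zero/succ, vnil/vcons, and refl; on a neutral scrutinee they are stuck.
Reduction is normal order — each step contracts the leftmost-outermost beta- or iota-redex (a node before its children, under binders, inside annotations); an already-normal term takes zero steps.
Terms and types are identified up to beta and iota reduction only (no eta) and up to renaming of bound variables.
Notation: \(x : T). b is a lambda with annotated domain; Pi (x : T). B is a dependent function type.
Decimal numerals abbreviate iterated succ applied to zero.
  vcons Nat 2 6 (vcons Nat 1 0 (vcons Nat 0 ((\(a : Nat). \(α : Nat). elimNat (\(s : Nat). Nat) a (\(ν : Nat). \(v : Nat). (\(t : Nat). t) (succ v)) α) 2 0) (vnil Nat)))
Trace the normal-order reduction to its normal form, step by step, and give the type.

normal-order reduction sequence:
  vcons Nat 2 6 (vcons Nat 1 0 (vcons Nat 0 ((\(a : Nat). \(α : Nat). elimNat (\(s : Nat). Nat) a (\(ν : Nat). \(v : Nat). (\(t : Nat). t) (succ v)) α) 2 0) (vnil Nat)))
  ~> vcons Nat 2 6 (vcons Nat 1 0 (vcons Nat 0 ((\(a : Nat). elimNat (\(α : Nat). Nat) 2 (\(s : Nat). \(ν : Nat). (\(v : Nat). v) (succ ν)) a) 0) (vnil Nat)))
  ~> vcons Nat 2 6 (vcons Nat 1 0 (vcons Nat 0 (elimNat (\(a : Nat). Nat) 2 (\(α : Nat). \(s : Nat). (\(ν : Nat). ν) (succ s)) 0) (vnil Nat)))
  ~> vcons Nat 2 6 (vcons Nat 1 0 (vcons Nat 0 2 (vnil Nat)))
inferred type:
  Vec Nat 3


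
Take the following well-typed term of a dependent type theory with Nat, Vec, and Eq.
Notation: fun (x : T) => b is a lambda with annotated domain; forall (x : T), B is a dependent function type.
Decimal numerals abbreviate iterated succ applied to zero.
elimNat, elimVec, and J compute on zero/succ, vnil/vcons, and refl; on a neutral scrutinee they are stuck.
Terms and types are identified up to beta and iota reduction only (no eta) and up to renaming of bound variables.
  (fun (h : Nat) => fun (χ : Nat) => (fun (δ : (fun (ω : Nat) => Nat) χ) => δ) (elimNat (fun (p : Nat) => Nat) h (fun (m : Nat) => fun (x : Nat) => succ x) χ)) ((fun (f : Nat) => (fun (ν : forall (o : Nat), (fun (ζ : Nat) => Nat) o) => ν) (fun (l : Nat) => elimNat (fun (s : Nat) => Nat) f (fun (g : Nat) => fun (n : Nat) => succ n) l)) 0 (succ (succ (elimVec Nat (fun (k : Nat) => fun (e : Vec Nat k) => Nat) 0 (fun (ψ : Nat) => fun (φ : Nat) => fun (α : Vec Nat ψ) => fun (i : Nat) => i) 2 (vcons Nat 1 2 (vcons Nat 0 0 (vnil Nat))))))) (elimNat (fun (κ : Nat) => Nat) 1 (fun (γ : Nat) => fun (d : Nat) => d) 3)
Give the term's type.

inferred type:
  Nat


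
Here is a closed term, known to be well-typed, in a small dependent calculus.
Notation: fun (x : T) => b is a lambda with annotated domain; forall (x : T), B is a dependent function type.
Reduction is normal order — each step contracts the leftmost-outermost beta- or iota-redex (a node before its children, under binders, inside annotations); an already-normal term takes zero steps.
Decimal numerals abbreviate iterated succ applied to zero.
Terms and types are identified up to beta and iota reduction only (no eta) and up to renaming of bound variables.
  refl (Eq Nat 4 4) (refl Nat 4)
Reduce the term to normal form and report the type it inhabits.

resulting normal form:
  refl (Eq Nat 4 4) (refl Nat 4)
inferred type:
  Eq (Eq Nat 4 4) (refl Nat 4) (refl Nat 4)
observation: no redex remains anywhere in the term; it is its own normal form.


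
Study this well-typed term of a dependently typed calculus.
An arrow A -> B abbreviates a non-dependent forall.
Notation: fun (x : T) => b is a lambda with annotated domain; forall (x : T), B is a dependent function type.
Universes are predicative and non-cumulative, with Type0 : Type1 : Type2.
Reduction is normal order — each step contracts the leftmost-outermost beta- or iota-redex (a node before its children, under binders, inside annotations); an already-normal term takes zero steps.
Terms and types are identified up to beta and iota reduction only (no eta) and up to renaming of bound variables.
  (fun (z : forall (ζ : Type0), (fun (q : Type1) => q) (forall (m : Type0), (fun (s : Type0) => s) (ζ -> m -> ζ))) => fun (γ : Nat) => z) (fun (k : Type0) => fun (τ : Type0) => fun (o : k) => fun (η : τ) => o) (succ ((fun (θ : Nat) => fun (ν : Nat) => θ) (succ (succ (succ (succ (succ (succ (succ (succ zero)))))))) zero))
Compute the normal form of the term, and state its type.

normal form:
  fun (z : Type0) => fun (ζ : Type0) => fun (q : z) => fun (m : ζ) => q
inferred type:
  forall (z : Type0), forall (ζ : Type0), z -> ζ -> z


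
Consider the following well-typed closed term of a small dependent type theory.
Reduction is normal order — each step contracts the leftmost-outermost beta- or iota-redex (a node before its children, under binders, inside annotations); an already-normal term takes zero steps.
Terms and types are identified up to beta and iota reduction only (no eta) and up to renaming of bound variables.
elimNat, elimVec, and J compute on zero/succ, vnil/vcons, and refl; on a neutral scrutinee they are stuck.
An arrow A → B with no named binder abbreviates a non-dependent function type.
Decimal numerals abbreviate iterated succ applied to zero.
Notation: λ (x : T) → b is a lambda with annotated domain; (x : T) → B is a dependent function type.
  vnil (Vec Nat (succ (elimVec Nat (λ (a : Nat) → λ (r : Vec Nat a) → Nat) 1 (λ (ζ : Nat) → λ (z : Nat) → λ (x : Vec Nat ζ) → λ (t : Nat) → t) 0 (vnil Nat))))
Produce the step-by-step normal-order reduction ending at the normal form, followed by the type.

normal-order reduction:
  vnil (Vec Nat (succ (elimVec Nat (λ (a : Nat) → λ (r : Vec Nat a) → Nat) 1 (λ (ζ : Nat) → λ (z : Nat) → λ (x : Vec Nat ζ) → λ (t : Nat) → t) 0 (vnil Nat))))
  ~> vnil (Vec Nat 2)
inferred type:
  Vec (Vec Nat 2) 0


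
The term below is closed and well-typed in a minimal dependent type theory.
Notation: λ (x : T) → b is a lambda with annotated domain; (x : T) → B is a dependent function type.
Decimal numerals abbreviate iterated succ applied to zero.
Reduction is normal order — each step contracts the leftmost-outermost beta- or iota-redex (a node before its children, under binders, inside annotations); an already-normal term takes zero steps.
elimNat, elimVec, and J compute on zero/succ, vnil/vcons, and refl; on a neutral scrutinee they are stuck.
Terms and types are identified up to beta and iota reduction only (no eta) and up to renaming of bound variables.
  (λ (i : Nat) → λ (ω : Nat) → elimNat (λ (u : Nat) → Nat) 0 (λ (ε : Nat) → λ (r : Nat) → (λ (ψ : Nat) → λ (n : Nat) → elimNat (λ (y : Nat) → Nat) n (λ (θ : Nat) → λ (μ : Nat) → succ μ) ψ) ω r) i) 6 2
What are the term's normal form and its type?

normal form:
  12
type:
  Nat
observation: 75 normal-order steps separate the term from its normal form.


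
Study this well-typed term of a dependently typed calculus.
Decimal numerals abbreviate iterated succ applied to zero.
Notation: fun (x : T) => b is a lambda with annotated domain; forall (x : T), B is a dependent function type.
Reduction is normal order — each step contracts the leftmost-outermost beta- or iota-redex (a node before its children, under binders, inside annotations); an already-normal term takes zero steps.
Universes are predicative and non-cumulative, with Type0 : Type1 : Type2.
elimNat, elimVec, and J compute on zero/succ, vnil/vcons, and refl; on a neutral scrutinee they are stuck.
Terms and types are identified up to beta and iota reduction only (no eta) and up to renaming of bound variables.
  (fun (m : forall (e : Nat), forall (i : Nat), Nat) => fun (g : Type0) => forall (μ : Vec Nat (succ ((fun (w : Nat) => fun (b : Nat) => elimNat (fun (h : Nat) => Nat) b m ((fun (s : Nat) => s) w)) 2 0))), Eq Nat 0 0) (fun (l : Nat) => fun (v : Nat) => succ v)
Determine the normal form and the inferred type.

reduced normal form:
  fun (m : Type0) => forall (e : Vec Nat 3), Eq Nat 0 0
inferred type:
  forall (m : Type0), Type0
observation: contracting a beta-redex first, the term normalizes in 11 steps.


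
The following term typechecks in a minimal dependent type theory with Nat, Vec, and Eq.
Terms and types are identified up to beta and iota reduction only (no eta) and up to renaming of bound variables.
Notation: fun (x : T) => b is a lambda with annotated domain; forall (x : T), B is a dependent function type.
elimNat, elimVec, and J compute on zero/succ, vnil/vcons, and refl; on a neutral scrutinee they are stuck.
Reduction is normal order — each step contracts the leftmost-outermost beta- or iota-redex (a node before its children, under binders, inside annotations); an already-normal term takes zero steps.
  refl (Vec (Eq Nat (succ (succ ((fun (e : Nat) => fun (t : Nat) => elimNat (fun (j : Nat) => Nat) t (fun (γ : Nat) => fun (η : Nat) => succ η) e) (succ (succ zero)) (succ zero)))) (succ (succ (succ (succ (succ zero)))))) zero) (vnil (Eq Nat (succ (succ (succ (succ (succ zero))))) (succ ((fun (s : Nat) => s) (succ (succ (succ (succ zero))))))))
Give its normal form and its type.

resulting normal form:
  refl (Vec (Eq Nat (succ (succ (succ (succ (succ zero))))) (succ (succ (succ (succ (succ zero)))))) zero) (vnil (Eq Nat (succ (succ (succ (succ (succ zero))))) (succ (succ (succ (succ (succ zero)))))))
inferred type:
  Eq (Vec (Eq Nat (succ (succ (succ (succ (succ zero))))) (succ (succ (succ (succ (succ zero)))))) zero) (vnil (Eq Nat (succ (succ (succ (succ (succ zero))))) (succ (succ (succ (succ (succ zero))))))) (vnil (Eq Nat (succ (succ (succ (succ (succ zero))))) (succ (succ (succ (succ (succ zero)))))))


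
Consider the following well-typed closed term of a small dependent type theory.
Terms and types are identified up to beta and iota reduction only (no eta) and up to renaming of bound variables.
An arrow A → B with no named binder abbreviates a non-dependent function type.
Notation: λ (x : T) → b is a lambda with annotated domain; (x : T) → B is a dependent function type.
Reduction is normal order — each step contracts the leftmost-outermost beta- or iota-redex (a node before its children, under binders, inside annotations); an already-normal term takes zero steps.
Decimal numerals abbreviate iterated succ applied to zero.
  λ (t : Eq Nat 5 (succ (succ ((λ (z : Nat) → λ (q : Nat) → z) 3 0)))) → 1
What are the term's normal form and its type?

normal form:
  λ (t : Eq Nat 5 5) → 1
inferred type:
  Eq Nat 5 5 → Nat


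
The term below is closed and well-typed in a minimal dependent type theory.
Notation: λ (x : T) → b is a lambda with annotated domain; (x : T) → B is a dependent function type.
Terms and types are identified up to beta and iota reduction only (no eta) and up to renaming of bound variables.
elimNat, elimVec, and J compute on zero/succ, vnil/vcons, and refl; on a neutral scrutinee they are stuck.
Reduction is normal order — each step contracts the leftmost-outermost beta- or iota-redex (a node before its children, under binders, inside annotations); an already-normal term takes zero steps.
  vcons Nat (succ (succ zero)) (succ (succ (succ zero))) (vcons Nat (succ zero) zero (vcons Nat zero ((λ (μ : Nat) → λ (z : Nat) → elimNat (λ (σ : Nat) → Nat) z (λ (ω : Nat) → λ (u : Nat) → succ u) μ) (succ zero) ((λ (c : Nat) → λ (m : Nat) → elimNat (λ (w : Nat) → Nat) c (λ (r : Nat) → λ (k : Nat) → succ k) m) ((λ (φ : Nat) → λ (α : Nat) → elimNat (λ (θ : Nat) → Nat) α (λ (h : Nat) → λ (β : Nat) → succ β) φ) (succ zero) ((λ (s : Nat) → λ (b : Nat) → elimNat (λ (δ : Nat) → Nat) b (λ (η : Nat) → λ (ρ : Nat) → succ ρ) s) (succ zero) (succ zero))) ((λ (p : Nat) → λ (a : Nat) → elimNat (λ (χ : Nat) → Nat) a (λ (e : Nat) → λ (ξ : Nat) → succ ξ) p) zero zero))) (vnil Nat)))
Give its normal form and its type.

normal form:
  vcons Nat (succ (succ zero)) (succ (succ (succ zero))) (vcons Nat (succ zero) zero (vcons Nat zero (succ (succ (succ (succ zero)))) (vnil Nat)))
inferred type:
  Vec Nat (succ (succ (succ zero)))


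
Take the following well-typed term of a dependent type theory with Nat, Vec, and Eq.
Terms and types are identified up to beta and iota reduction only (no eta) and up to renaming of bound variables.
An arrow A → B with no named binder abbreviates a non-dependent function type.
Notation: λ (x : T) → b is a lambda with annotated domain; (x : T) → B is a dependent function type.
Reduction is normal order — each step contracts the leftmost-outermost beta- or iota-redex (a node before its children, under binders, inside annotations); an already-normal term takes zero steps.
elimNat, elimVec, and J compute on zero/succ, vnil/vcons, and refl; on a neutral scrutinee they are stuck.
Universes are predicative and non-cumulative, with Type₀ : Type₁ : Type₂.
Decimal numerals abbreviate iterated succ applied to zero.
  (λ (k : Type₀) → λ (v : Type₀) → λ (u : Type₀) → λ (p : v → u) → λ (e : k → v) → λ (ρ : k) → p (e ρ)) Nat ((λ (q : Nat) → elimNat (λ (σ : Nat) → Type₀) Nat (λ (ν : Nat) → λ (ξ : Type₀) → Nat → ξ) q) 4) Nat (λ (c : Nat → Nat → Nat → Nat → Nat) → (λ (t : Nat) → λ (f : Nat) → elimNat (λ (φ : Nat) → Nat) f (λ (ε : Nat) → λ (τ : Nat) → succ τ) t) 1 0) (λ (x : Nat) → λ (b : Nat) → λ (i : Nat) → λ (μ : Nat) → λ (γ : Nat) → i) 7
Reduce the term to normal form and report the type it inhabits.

resulting normal form:
  1
the term's type:
  Nat
observation: the first redex contracted is a beta-redex; the normal form is reached in 13 normal-order steps.


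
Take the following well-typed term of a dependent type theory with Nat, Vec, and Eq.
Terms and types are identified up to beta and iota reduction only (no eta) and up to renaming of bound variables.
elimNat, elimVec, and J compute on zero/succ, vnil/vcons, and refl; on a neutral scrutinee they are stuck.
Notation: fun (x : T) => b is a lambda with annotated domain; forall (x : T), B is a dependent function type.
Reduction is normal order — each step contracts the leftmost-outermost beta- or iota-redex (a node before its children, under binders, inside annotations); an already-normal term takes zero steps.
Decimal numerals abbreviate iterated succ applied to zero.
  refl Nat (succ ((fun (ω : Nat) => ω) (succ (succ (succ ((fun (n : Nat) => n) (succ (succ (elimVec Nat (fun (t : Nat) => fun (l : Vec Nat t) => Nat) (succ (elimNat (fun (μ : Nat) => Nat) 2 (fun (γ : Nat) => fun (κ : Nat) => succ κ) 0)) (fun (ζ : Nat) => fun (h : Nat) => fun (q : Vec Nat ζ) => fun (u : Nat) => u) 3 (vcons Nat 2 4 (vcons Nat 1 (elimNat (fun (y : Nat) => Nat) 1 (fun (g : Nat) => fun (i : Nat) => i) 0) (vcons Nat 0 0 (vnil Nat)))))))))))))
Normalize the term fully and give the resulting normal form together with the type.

resulting normal form:
  refl Nat 9
inferred type:
  Eq Nat 9 9


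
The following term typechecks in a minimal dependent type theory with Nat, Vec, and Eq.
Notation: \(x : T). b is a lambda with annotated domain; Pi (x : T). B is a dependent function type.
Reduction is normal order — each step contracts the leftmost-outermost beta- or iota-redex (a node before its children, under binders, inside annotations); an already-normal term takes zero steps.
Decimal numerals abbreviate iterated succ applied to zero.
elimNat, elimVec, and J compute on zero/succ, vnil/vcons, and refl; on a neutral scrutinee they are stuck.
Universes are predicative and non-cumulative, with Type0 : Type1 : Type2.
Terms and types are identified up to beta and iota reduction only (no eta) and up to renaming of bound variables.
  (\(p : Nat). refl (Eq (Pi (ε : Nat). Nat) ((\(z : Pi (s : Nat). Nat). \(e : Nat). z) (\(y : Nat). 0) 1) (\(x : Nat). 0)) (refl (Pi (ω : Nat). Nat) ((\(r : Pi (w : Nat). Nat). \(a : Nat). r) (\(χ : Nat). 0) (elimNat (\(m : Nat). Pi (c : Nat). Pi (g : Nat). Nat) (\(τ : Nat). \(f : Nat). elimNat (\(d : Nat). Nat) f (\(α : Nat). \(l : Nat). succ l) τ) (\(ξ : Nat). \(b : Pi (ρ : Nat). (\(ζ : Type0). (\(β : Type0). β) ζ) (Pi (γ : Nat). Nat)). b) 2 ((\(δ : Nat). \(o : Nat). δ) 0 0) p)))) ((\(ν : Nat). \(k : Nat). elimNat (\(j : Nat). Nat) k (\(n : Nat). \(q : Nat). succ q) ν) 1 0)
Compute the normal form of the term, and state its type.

normal form:
  refl (Eq (Pi (p : Nat). Nat) (\(ε : Nat). 0) (\(z : Nat). 0)) (refl (Pi (s : Nat). Nat) (\(e : Nat). 0))
inferred type:
  Eq (Eq (Pi (p : Nat). Nat) (\(ε : Nat). 0) (\(z : Nat). 0)) (refl (Pi (s : Nat). Nat) (\(e : Nat). 0)) (refl (Pi (y : Nat). Nat) (\(x : Nat). 0))
observation: 5 normal-order steps normalize the term, beginning with a beta-redex.


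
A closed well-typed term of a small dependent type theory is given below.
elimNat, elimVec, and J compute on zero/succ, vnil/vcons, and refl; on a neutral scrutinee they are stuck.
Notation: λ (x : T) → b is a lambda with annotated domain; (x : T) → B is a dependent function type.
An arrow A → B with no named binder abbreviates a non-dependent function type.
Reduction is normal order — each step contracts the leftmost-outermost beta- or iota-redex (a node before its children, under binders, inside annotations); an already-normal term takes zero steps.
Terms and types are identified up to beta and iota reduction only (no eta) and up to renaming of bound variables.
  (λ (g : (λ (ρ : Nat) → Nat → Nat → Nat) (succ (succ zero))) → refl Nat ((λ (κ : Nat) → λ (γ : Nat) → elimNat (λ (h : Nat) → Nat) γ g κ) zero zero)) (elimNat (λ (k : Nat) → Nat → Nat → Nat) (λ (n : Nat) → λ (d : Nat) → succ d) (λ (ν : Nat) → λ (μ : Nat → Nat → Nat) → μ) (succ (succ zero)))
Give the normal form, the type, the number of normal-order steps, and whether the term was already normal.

normal form:
  refl Nat zero
inferred type:
  Eq Nat zero zero
steps to reach normal form (normal order): 4
already normal: no
first contracted redex: a beta-redex


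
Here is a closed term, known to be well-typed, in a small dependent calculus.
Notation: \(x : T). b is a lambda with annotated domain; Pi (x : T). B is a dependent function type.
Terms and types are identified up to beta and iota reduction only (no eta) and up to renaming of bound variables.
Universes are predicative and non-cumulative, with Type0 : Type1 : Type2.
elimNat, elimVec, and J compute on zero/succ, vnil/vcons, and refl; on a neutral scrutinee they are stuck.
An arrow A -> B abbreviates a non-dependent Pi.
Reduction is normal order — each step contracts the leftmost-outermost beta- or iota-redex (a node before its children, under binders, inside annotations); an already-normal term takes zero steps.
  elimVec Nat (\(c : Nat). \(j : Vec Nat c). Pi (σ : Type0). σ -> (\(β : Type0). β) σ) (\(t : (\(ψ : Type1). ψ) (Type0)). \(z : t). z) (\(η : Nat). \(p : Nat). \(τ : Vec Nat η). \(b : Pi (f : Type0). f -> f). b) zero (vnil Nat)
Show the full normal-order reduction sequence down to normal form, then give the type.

normal-order reduction sequence:
  elimVec Nat (\(c : Nat). \(j : Vec Nat c). Pi (σ : Type0). σ -> (\(β : Type0). β) σ) (\(t : (\(ψ : Type1). ψ) (Type0)). \(z : t). z) (\(η : Nat). \(p : Nat). \(τ : Vec Nat η). \(b : Pi (f : Type0). f -> f). b) zero (vnil Nat)
  ~> \(c : (\(j : Type1). j) (Type0)). \(σ : c). σ
  ~> \(c : Type0). \(j : c). j
the term's type:
  Pi (c : Type0). c -> c


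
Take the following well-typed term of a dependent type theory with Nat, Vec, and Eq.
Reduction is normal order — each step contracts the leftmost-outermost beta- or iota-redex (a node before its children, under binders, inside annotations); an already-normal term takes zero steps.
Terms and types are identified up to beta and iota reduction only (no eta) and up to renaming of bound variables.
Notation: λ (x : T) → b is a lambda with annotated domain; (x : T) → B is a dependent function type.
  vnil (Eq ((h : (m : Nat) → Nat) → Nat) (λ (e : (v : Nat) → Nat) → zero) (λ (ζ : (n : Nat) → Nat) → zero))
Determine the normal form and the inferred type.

resulting normal form:
  vnil (Eq ((h : (m : Nat) → Nat) → Nat) (λ (e : (v : Nat) → Nat) → zero) (λ (ζ : (n : Nat) → Nat) → zero))
the term's type:
  Vec (Eq ((h : (m : Nat) → Nat) → Nat) (λ (e : (v : Nat) → Nat) → zero) (λ (ζ : (n : Nat) → Nat) → zero)) zero
observation: the term is already in normal form.


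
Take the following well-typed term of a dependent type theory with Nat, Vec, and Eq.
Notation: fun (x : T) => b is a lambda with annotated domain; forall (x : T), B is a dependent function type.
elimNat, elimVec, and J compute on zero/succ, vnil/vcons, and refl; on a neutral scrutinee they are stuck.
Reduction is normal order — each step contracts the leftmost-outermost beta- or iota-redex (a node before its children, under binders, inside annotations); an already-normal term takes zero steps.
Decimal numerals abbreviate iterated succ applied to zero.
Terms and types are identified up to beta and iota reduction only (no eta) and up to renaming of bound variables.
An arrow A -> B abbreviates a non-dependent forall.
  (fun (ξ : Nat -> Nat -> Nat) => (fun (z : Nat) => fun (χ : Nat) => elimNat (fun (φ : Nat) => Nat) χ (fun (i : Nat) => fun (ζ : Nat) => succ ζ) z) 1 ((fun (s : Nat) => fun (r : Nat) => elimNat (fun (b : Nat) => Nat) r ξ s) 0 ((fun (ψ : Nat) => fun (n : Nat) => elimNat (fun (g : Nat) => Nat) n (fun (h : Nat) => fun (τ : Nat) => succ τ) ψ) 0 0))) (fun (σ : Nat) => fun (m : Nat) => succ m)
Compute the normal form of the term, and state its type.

reduced normal form:
  1
type:
  Nat
observation: 13 normal-order steps normalize the term, beginning with a beta-redex.


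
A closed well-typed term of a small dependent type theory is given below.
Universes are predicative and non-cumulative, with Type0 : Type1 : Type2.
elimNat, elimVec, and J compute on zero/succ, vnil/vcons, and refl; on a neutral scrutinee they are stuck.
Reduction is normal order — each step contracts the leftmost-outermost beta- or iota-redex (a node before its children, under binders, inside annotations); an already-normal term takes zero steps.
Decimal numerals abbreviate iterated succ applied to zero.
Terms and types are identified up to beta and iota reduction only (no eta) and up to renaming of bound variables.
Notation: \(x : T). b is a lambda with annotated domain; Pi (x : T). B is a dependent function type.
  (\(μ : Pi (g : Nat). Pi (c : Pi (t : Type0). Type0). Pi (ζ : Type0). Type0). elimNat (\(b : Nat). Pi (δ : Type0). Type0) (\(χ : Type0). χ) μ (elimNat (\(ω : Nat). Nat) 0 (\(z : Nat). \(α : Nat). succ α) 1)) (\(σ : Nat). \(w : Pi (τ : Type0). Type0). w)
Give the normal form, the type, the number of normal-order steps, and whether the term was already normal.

normal form:
  \(μ : Type0). μ
type:
  Pi (μ : Type0). Type0
reduction steps (normal order): 9
already normal: no
first contracted redex: a beta-redex


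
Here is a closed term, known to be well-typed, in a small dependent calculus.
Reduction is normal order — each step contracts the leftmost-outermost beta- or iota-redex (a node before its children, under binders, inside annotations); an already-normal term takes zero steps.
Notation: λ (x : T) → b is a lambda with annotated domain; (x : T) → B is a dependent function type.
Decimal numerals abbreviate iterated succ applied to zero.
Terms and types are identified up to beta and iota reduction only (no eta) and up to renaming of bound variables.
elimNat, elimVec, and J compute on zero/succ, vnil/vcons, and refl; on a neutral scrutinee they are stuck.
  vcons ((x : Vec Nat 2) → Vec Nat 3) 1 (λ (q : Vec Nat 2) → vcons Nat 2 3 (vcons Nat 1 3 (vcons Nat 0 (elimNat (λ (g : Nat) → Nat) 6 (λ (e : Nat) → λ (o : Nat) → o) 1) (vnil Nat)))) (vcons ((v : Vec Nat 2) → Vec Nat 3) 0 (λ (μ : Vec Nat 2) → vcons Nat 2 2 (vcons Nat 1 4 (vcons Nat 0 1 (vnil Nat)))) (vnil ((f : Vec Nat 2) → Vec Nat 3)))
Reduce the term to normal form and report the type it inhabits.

reduced normal form:
  vcons ((x : Vec Nat 2) → Vec Nat 3) 1 (λ (q : Vec Nat 2) → vcons Nat 2 3 (vcons Nat 1 3 (vcons Nat 0 6 (vnil Nat)))) (vcons ((g : Vec Nat 2) → Vec Nat 3) 0 (λ (e : Vec Nat 2) → vcons Nat 2 2 (vcons Nat 1 4 (vcons Nat 0 1 (vnil Nat)))) (vnil ((o : Vec Nat 2) → Vec Nat 3)))
type:
  Vec ((x : Vec Nat 2) → Vec Nat 3) 2
observation: 4 normal-order steps normalize the term, beginning with an elimNat iota-redex.


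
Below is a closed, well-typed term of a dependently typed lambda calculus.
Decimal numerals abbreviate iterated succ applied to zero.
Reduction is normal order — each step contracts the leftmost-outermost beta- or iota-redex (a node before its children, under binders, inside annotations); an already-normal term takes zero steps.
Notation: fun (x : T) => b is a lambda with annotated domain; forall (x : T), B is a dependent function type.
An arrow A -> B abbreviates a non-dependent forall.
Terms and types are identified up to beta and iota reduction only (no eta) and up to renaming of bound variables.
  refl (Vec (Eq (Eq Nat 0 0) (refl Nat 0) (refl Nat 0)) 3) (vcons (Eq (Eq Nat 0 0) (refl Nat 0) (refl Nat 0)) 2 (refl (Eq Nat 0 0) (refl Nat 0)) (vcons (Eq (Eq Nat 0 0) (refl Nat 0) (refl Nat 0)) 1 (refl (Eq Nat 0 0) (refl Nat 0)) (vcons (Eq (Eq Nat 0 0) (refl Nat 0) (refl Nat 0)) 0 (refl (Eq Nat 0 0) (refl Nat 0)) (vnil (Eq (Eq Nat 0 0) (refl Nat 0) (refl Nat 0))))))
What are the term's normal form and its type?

normal form:
  refl (Vec (Eq (Eq Nat 0 0) (refl Nat 0) (refl Nat 0)) 3) (vcons (Eq (Eq Nat 0 0) (refl Nat 0) (refl Nat 0)) 2 (refl (Eq Nat 0 0) (refl Nat 0)) (vcons (Eq (Eq Nat 0 0) (refl Nat 0) (refl Nat 0)) 1 (refl (Eq Nat 0 0) (refl Nat 0)) (vcons (Eq (Eq Nat 0 0) (refl Nat 0) (refl Nat 0)) 0 (refl (Eq Nat 0 0) (refl Nat 0)) (vnil (Eq (Eq Nat 0 0) (refl Nat 0) (refl Nat 0))))))
type:
  Eq (Vec (Eq (Eq Nat 0 0) (refl Nat 0) (refl Nat 0)) 3) (vcons (Eq (Eq Nat 0 0) (refl Nat 0) (refl Nat 0)) 2 (refl (Eq Nat 0 0) (refl Nat 0)) (vcons (Eq (Eq Nat 0 0) (refl Nat 0) (refl Nat 0)) 1 (refl (Eq Nat 0 0) (refl Nat 0)) (vcons (Eq (Eq Nat 0 0) (refl Nat 0) (refl Nat 0)) 0 (refl (Eq Nat 0 0) (refl Nat 0)) (vnil (Eq (Eq Nat 0 0) (refl Nat 0) (refl Nat 0)))))) (vcons (Eq (Eq Nat 0 0) (refl Nat 0) (refl Nat 0)) 2 (refl (Eq Nat 0 0) (refl Nat 0)) (vcons (Eq (Eq Nat 0 0) (refl Nat 0) (refl Nat 0)) 1 (refl (Eq Nat 0 0) (refl Nat 0)) (vcons (Eq (Eq Nat 0 0) (refl Nat 0) (refl Nat 0)) 0 (refl (Eq Nat 0 0) (refl Nat 0)) (vnil (Eq (Eq Nat 0 0) (refl Nat 0) (refl Nat 0))))))
observation: no redex remains anywhere in the term; it is its own normal form.


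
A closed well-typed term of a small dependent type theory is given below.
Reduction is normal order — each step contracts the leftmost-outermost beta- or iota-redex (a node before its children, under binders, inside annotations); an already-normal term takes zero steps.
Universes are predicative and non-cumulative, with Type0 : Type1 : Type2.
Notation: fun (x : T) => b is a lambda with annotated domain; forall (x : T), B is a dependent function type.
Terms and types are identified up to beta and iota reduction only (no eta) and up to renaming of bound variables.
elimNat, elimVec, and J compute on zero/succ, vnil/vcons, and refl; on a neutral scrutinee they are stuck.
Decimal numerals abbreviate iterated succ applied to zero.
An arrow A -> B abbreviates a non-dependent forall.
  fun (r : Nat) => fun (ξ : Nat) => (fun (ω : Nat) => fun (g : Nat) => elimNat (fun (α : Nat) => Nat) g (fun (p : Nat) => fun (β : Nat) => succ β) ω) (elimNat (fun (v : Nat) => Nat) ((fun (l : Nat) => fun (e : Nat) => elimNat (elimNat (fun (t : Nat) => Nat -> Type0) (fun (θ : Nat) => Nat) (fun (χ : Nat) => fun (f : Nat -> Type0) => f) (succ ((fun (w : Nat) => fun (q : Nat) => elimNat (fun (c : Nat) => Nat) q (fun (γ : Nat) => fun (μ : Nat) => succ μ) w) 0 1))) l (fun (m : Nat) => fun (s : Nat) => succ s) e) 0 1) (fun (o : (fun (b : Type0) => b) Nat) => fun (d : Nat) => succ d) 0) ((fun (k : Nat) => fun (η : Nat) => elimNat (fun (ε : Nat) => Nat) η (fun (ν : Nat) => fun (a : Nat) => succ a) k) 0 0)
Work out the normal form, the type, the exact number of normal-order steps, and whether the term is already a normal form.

reduced normal form:
  fun (r : Nat) => fun (ξ : Nat) => 1
type:
  Nat -> Nat -> Nat
reduction steps (normal order): 16
already normal: no
first contracted redex: a beta-redex


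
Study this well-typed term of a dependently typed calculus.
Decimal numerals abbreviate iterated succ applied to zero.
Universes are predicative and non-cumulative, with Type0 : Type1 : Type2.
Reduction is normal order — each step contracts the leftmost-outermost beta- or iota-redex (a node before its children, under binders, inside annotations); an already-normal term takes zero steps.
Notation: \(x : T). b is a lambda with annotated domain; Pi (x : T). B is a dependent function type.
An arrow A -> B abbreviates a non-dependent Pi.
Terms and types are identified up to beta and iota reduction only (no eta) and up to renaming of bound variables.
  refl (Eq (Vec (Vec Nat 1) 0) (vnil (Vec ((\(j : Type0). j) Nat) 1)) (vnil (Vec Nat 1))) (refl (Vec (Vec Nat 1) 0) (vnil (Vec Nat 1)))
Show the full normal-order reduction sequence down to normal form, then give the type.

reduction (normal order):
  refl (Eq (Vec (Vec Nat 1) 0) (vnil (Vec ((\(j : Type0). j) Nat) 1)) (vnil (Vec Nat 1))) (refl (Vec (Vec Nat 1) 0) (vnil (Vec Nat 1)))
  ~> refl (Eq (Vec (Vec Nat 1) 0) (vnil (Vec Nat 1)) (vnil (Vec Nat 1))) (refl (Vec (Vec Nat 1) 0) (vnil (Vec Nat 1)))
inferred type:
  Eq (Eq (Vec (Vec Nat 1) 0) (vnil (Vec Nat 1)) (vnil (Vec Nat 1))) (refl (Vec (Vec Nat 1) 0) (vnil (Vec Nat 1))) (refl (Vec (Vec Nat 1) 0) (vnil (Vec Nat 1)))


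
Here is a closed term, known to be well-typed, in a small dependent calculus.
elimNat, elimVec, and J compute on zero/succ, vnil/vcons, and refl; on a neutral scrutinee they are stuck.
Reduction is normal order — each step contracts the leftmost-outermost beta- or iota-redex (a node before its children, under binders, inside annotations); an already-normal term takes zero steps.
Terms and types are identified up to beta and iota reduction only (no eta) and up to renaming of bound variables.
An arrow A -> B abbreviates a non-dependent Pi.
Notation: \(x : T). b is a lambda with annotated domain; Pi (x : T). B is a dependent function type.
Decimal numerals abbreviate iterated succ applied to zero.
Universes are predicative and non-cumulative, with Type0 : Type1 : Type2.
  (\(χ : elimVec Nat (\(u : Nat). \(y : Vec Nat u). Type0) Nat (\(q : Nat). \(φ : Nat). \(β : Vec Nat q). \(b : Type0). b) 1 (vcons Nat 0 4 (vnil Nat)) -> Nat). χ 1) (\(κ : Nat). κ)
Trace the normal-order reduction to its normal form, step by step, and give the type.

normal-order reduction sequence:
  (\(χ : elimVec Nat (\(u : Nat). \(y : Vec Nat u). Type0) Nat (\(q : Nat). \(φ : Nat). \(β : Vec Nat q). \(b : Type0). b) 1 (vcons Nat 0 4 (vnil Nat)) -> Nat). χ 1) (\(κ : Nat). κ)
  ~> (\(χ : Nat). χ) 1
  ~> 1
type:
  Nat


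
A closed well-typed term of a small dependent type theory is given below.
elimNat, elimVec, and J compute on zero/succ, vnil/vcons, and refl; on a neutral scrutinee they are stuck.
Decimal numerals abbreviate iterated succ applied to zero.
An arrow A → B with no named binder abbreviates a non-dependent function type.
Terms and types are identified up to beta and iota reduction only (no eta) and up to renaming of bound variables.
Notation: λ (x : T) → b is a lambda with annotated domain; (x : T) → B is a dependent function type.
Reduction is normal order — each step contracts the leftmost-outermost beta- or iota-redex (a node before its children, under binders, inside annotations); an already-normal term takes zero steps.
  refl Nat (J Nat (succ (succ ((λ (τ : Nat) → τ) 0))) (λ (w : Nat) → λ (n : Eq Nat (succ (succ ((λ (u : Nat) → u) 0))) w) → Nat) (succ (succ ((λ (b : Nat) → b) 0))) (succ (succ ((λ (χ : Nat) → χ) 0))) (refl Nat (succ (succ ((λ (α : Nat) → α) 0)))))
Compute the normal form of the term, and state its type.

resulting normal form:
  refl Nat 2
type:
  Eq Nat 2 2


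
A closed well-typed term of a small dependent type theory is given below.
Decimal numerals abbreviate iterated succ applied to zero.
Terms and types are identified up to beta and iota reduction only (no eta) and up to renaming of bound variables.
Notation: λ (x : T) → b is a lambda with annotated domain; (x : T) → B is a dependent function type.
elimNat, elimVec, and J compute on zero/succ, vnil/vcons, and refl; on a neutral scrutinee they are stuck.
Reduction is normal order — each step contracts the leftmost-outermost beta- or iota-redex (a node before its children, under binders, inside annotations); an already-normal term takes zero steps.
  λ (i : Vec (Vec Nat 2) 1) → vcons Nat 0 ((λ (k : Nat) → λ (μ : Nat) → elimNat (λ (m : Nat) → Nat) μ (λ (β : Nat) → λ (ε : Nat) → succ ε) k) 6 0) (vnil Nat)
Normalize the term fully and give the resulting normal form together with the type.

reduced normal form:
  λ (i : Vec (Vec Nat 2) 1) → vcons Nat 0 6 (vnil Nat)
the term's type:
  (i : Vec (Vec Nat 2) 1) → Vec Nat 1
observation: 21 normal-order steps separate the term from its normal form.
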